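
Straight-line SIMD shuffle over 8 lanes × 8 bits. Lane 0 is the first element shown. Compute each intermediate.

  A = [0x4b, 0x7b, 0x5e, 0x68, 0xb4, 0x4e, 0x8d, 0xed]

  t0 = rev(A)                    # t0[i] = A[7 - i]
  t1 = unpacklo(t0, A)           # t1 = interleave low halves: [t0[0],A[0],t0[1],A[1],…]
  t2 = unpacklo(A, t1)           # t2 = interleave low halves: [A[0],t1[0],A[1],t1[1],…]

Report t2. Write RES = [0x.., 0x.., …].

RES = [ 0x4b  0xed  0x7b  0x4b  0x5e  0x8d  0x68  0x7b ]

→ t0 |ed|8d|4e|b4|68|5e|7b|4b|
→ t1 |ed|4b|8d|7b|4e|5e|b4|68|
→ t2 |4b|ed|7b|4b|5e|8d|68|7b|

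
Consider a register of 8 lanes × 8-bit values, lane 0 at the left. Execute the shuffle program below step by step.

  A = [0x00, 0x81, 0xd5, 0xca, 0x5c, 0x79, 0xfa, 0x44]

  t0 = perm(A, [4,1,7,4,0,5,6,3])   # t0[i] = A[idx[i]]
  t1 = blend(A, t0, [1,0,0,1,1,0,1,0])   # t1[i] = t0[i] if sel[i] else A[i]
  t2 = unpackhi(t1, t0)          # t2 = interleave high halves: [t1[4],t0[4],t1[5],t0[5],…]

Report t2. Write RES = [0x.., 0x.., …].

→ t0 |5c|81|44|5c|00|79|fa|ca|
→ t1 |5c|81|d5|5c|00|79|fa|44|
→ t2 |00|00|79|79|fa|fa|44|ca|

RES = [0x00, 0x00, 0x79, 0x79, 0xfa, 0xfa, 0x44, 0xca]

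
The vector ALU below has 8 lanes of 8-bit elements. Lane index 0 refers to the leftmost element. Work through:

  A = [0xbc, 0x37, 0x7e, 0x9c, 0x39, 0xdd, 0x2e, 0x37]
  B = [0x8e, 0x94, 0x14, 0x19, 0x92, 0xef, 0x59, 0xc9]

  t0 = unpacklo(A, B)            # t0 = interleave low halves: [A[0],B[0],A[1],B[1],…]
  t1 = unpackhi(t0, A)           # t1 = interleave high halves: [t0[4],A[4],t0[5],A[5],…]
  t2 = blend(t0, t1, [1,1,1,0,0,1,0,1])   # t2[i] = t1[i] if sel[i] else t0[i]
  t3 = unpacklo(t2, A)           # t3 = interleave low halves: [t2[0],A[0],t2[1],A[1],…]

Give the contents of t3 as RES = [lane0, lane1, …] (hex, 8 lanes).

  t0: bc 8e 37 94 7e 14 9c 19
  t1: 7e 39 14 dd 9c 2e 19 37
  t2: 7e 39 14 94 7e 2e 9c 37
  t3: 7e bc 39 37 14 7e 94 9c

RES = [ 0x7e  0xbc  0x39  0x37  0x14  0x7e  0x94  0x9c ]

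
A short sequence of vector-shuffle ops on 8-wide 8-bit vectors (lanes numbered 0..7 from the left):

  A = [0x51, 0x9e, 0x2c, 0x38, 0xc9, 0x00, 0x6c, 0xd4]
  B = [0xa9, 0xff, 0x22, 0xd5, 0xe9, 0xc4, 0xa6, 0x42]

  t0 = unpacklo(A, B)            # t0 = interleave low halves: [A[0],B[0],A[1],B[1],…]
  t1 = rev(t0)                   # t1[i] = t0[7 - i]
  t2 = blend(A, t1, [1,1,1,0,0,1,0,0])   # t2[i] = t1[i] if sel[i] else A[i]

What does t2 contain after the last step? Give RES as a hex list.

t0 = [0x51, 0xa9, 0x9e, 0xff, 0x2c, 0x22, 0x38, 0xd5]
t1 = [0xd5, 0x38, 0x22, 0x2c, 0xff, 0x9e, 0xa9, 0x51]
t2 = [0xd5, 0x38, 0x22, 0x38, 0xc9, 0x9e, 0x6c, 0xd4]

RES = [ 0xd5  0x38  0x22  0x38  0xc9  0x9e  0x6c  0xd4 ]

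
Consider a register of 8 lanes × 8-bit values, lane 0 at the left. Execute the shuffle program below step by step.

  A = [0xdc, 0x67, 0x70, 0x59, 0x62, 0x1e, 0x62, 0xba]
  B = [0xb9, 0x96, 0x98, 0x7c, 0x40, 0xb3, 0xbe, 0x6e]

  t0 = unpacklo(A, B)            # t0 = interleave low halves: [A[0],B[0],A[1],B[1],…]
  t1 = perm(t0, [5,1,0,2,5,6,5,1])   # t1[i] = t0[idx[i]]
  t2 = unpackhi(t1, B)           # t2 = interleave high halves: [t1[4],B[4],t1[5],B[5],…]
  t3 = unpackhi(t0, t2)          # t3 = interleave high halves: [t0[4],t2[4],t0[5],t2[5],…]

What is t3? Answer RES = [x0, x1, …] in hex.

→ t0 |dc|b9|67|96|70|98|59|7c|
→ t1 |98|b9|dc|67|98|59|98|b9|
→ t2 |98|40|59|b3|98|be|b9|6e|
→ t3 |70|98|98|be|59|b9|7c|6e|

RES = [ 0x70  0x98  0x98  0xbe  0x59  0xb9  0x7c  0x6e ]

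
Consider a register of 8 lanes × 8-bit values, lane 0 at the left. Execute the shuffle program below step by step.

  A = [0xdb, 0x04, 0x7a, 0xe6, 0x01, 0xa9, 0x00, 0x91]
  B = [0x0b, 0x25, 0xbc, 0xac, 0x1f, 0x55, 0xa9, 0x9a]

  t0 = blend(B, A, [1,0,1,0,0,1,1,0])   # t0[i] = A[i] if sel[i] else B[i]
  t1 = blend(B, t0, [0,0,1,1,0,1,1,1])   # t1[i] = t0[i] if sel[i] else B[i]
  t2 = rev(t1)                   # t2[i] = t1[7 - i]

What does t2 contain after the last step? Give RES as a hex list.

RES = [ 0x9a  0x00  0xa9  0x1f  0xac  0x7a  0x25  0x0b ]

→ t0 |db|25|7a|ac|1f|a9|00|9a|
→ t1 |0b|25|7a|ac|1f|a9|00|9a|
→ t2 |9a|00|a9|1f|ac|7a|25|0b|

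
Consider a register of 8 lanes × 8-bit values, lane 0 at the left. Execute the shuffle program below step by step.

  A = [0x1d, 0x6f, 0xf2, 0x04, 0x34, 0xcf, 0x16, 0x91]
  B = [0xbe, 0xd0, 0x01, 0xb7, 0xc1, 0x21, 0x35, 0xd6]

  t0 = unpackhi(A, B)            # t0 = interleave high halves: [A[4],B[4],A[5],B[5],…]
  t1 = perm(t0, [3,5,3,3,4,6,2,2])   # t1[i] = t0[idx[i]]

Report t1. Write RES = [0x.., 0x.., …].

RES = [0x21, 0x35, 0x21, 0x21, 0x16, 0x91, 0xcf, 0xcf]

t0 = [0x34, 0xc1, 0xcf, 0x21, 0x16, 0x35, 0x91, 0xd6]
t1 = [0x21, 0x35, 0x21, 0x21, 0x16, 0x91, 0xcf, 0xcf]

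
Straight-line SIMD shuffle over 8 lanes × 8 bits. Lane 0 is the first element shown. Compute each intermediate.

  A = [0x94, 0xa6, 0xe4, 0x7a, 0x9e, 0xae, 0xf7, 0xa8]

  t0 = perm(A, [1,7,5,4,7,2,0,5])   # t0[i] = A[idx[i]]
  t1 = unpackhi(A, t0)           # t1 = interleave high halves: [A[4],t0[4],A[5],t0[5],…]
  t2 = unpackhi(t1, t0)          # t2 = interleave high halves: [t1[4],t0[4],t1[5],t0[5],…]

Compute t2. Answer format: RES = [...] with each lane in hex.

RES = [ 0xf7  0xa8  0x94  0xe4  0xa8  0x94  0xae  0xae ]

  t0: a6 a8 ae 9e a8 e4 94 ae
  t1: 9e a8 ae e4 f7 94 a8 ae
  t2: f7 a8 94 e4 a8 94 ae ae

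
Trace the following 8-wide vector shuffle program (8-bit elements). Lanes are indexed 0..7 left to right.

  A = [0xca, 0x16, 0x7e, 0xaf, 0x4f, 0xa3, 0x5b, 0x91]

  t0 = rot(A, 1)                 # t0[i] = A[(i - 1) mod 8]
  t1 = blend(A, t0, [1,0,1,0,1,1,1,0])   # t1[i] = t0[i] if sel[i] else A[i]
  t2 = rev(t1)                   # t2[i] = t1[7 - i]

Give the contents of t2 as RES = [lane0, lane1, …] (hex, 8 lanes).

RES = [0x91, 0xa3, 0x4f, 0xaf, 0xaf, 0x16, 0x16, 0x91]

  t0: 91 ca 16 7e af 4f a3 5b
  t1: 91 16 16 af af 4f a3 91
  t2: 91 a3 4f af af 16 16 91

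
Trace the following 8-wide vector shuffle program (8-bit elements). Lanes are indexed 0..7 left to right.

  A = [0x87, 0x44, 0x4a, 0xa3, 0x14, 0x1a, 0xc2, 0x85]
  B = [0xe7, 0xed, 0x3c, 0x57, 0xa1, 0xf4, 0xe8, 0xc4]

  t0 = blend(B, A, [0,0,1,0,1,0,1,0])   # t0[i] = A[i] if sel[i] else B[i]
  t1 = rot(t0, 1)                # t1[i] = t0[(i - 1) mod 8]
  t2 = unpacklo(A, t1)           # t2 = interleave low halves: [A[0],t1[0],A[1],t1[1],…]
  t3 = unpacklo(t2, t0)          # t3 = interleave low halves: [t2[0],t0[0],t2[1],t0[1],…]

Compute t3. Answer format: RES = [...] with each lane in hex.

RES = [0x87, 0xe7, 0xc4, 0xed, 0x44, 0x4a, 0xe7, 0x57]

t0 = [0xe7, 0xed, 0x4a, 0x57, 0x14, 0xf4, 0xc2, 0xc4]
t1 = [0xc4, 0xe7, 0xed, 0x4a, 0x57, 0x14, 0xf4, 0xc2]
t2 = [0x87, 0xc4, 0x44, 0xe7, 0x4a, 0xed, 0xa3, 0x4a]
t3 = [0x87, 0xe7, 0xc4, 0xed, 0x44, 0x4a, 0xe7, 0x57]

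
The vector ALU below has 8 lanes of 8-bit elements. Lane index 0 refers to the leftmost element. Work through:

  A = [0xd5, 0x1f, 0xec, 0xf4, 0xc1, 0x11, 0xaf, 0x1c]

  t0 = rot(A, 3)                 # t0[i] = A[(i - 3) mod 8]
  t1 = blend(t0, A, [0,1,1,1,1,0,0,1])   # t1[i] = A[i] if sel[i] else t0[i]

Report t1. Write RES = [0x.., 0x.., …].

  t0: 11 af 1c d5 1f ec f4 c1
  t1: 11 1f ec f4 c1 ec f4 1c

RES = [ 0x11  0x1f  0xec  0xf4  0xc1  0xec  0xf4  0x1c ]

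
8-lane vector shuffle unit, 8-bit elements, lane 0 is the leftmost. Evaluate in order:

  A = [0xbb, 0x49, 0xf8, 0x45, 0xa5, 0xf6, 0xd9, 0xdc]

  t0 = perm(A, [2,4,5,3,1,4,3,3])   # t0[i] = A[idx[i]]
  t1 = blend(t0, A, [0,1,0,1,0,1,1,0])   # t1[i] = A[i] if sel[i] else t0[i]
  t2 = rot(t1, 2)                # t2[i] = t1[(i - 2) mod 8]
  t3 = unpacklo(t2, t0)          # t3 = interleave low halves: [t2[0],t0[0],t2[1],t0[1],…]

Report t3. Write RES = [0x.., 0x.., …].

RES = [0xd9, 0xf8, 0x45, 0xa5, 0xf8, 0xf6, 0x49, 0x45]

  t0: f8 a5 f6 45 49 a5 45 45
  t1: f8 49 f6 45 49 f6 d9 45
  t2: d9 45 f8 49 f6 45 49 f6
  t3: d9 f8 45 a5 f8 f6 49 45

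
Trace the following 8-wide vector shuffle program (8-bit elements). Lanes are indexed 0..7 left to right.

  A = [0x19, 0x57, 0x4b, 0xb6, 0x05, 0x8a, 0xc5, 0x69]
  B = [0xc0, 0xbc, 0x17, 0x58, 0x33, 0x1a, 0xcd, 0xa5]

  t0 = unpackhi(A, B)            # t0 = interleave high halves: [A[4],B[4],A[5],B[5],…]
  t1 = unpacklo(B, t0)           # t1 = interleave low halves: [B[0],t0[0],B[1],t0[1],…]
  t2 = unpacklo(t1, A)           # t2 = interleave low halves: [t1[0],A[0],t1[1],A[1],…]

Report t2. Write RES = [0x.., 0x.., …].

→ t0 |05|33|8a|1a|c5|cd|69|a5|
→ t1 |c0|05|bc|33|17|8a|58|1a|
→ t2 |c0|19|05|57|bc|4b|33|b6|

RES = [0xc0, 0x19, 0x05, 0x57, 0xbc, 0x4b, 0x33, 0xb6]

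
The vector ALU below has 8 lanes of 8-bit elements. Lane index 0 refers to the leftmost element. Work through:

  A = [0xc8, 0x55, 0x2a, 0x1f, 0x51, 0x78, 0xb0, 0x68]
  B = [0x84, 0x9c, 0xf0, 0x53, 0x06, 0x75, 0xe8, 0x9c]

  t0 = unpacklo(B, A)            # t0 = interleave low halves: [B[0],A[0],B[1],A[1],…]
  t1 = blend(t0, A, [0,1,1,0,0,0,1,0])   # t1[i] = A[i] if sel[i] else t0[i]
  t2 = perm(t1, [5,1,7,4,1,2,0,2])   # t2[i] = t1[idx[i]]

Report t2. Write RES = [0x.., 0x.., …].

→ t0 |84|c8|9c|55|f0|2a|53|1f|
→ t1 |84|55|2a|55|f0|2a|b0|1f|
→ t2 |2a|55|1f|f0|55|2a|84|2a|

RES = [ 0x2a  0x55  0x1f  0xf0  0x55  0x2a  0x84  0x2a ]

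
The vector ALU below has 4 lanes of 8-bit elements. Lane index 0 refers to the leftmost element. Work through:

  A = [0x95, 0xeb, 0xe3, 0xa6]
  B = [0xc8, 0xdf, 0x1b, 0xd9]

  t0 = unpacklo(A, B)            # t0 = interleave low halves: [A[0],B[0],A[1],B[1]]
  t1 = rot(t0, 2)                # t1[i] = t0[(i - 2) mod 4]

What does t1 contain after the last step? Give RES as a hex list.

→ t0 |95|c8|eb|df|
→ t1 |eb|df|95|c8|

RES = [ 0xeb  0xdf  0x95  0xc8 ]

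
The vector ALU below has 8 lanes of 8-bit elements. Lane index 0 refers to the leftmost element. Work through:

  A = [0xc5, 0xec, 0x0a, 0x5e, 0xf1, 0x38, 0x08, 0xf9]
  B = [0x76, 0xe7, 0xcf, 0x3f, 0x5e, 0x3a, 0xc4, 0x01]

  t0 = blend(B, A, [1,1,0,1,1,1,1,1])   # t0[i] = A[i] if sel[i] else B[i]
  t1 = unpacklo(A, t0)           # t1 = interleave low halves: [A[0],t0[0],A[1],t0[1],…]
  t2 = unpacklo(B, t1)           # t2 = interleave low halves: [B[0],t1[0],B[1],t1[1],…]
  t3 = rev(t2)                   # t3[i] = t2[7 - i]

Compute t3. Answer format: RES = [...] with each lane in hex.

  t0: c5 ec cf 5e f1 38 08 f9
  t1: c5 c5 ec ec 0a cf 5e 5e
  t2: 76 c5 e7 c5 cf ec 3f ec
  t3: ec 3f ec cf c5 e7 c5 76

RES = [ 0xec  0x3f  0xec  0xcf  0xc5  0xe7  0xc5  0x76 ]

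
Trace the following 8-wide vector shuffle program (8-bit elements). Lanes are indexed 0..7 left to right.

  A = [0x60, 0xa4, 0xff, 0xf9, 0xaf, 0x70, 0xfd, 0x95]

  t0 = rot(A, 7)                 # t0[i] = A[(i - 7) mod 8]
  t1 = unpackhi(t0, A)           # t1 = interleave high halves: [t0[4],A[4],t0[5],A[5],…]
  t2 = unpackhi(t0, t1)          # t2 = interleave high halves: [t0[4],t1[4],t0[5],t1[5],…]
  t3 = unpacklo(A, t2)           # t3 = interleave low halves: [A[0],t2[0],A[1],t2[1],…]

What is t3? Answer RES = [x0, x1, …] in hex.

RES = [ 0x60  0x70  0xa4  0x95  0xff  0xfd  0xf9  0xfd ]

t0 = [0xa4, 0xff, 0xf9, 0xaf, 0x70, 0xfd, 0x95, 0x60]
t1 = [0x70, 0xaf, 0xfd, 0x70, 0x95, 0xfd, 0x60, 0x95]
t2 = [0x70, 0x95, 0xfd, 0xfd, 0x95, 0x60, 0x60, 0x95]
t3 = [0x60, 0x70, 0xa4, 0x95, 0xff, 0xfd, 0xf9, 0xfd]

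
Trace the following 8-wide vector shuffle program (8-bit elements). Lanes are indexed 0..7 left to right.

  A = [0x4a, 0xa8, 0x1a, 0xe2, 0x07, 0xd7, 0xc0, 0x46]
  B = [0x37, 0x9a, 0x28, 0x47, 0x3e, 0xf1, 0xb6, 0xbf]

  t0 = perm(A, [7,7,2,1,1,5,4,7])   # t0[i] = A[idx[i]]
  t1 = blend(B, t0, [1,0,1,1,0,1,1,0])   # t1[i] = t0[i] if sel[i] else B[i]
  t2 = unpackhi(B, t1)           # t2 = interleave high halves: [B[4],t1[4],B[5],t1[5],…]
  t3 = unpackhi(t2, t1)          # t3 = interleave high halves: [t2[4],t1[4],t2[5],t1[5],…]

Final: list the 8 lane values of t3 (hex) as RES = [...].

  t0: 46 46 1a a8 a8 d7 07 46
  t1: 46 9a 1a a8 3e d7 07 bf
  t2: 3e 3e f1 d7 b6 07 bf bf
  t3: b6 3e 07 d7 bf 07 bf bf

RES = [0xb6, 0x3e, 0x07, 0xd7, 0xbf, 0x07, 0xbf, 0xbf]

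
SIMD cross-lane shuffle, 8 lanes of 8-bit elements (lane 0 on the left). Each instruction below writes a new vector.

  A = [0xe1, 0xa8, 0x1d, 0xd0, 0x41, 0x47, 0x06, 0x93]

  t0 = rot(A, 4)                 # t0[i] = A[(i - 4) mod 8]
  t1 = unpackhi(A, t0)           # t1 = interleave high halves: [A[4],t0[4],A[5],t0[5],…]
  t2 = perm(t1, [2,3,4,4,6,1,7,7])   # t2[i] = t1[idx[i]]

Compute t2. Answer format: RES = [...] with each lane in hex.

RES = [ 0x47  0xa8  0x06  0x06  0x93  0xe1  0xd0  0xd0 ]

  t0: 41 47 06 93 e1 a8 1d d0
  t1: 41 e1 47 a8 06 1d 93 d0
  t2: 47 a8 06 06 93 e1 d0 d0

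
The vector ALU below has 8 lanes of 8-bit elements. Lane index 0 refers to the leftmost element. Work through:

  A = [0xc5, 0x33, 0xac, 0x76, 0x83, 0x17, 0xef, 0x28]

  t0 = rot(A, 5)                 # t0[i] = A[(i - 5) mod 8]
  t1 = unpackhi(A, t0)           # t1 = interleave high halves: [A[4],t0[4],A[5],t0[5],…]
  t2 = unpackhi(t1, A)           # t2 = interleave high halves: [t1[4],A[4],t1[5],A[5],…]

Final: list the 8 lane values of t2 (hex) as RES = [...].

RES = [0xef, 0x83, 0x33, 0x17, 0x28, 0xef, 0xac, 0x28]

t0 = [0x76, 0x83, 0x17, 0xef, 0x28, 0xc5, 0x33, 0xac]
t1 = [0x83, 0x28, 0x17, 0xc5, 0xef, 0x33, 0x28, 0xac]
t2 = [0xef, 0x83, 0x33, 0x17, 0x28, 0xef, 0xac, 0x28]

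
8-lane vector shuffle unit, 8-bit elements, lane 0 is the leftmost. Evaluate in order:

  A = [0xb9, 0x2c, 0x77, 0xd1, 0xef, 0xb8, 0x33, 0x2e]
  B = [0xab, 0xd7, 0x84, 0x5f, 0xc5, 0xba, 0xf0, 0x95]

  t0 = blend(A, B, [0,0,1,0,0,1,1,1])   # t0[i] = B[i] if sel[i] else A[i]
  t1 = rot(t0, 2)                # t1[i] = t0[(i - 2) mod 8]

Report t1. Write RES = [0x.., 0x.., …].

RES = [ 0xf0  0x95  0xb9  0x2c  0x84  0xd1  0xef  0xba ]

  t0: b9 2c 84 d1 ef ba f0 95
  t1: f0 95 b9 2c 84 d1 ef ba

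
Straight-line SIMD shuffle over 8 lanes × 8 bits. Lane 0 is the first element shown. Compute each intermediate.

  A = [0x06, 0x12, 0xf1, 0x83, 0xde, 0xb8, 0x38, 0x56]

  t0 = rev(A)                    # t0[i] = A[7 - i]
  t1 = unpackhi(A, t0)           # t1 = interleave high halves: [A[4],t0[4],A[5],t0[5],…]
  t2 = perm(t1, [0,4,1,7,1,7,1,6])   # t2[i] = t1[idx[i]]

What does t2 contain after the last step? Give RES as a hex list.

RES = [ 0xde  0x38  0x83  0x06  0x83  0x06  0x83  0x56 ]

→ t0 |56|38|b8|de|83|f1|12|06|
→ t1 |de|83|b8|f1|38|12|56|06|
→ t2 |de|38|83|06|83|06|83|56|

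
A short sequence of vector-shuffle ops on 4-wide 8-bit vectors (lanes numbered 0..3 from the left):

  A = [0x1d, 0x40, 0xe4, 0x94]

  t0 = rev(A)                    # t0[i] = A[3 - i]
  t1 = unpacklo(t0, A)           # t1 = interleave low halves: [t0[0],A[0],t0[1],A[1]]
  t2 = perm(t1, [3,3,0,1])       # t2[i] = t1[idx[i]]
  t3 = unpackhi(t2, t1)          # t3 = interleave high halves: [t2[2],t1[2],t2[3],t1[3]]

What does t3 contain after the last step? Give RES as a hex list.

RES = [0x94, 0xe4, 0x1d, 0x40]

→ t0 |94|e4|40|1d|
→ t1 |94|1d|e4|40|
→ t2 |40|40|94|1d|
→ t3 |94|e4|1d|40|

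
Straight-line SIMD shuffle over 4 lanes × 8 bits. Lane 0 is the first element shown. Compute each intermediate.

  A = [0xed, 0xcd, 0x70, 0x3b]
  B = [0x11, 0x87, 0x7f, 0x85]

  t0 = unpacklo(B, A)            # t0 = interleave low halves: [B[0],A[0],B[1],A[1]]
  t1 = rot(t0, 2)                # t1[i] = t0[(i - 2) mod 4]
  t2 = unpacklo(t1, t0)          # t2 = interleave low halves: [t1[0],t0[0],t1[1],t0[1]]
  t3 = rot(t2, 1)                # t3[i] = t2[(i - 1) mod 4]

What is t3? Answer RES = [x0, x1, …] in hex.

  t0: 11 ed 87 cd
  t1: 87 cd 11 ed
  t2: 87 11 cd ed
  t3: ed 87 11 cd

RES = [0xed, 0x87, 0x11, 0xcd]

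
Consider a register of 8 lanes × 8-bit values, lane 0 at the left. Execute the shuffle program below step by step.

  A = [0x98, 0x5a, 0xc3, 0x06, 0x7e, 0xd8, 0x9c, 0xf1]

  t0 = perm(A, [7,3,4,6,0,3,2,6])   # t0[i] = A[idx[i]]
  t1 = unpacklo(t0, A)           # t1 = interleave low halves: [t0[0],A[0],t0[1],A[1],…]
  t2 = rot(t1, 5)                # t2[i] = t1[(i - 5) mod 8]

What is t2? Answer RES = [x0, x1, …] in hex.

RES = [ 0x5a  0x7e  0xc3  0x9c  0x06  0xf1  0x98  0x06 ]

→ t0 |f1|06|7e|9c|98|06|c3|9c|
→ t1 |f1|98|06|5a|7e|c3|9c|06|
→ t2 |5a|7e|c3|9c|06|f1|98|06|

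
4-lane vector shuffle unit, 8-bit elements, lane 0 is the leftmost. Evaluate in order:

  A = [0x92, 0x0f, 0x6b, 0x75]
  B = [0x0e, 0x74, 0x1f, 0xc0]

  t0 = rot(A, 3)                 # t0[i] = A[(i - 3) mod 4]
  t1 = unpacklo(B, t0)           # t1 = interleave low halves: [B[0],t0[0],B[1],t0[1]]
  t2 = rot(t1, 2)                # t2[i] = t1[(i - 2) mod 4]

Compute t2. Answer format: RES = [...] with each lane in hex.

t0 = [0x0f, 0x6b, 0x75, 0x92]
t1 = [0x0e, 0x0f, 0x74, 0x6b]
t2 = [0x74, 0x6b, 0x0e, 0x0f]

RES = [0x74, 0x6b, 0x0e, 0x0f]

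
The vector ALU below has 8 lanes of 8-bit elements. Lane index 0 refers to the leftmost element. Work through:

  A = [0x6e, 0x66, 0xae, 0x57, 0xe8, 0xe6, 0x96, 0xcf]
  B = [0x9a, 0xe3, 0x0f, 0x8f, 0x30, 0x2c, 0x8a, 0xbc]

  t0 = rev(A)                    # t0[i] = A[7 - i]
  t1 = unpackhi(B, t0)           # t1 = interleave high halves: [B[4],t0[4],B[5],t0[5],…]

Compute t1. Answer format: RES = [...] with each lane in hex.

  t0: cf 96 e6 e8 57 ae 66 6e
  t1: 30 57 2c ae 8a 66 bc 6e

RES = [0x30, 0x57, 0x2c, 0xae, 0x8a, 0x66, 0xbc, 0x6e]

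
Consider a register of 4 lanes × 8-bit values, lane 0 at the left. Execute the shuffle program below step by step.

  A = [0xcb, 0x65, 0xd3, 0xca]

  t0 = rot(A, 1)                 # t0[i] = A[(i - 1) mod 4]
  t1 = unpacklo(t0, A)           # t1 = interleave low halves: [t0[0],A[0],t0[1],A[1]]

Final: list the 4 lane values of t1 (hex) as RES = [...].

RES = [0xca, 0xcb, 0xcb, 0x65]

t0 = [0xca, 0xcb, 0x65, 0xd3]
t1 = [0xca, 0xcb, 0xcb, 0x65]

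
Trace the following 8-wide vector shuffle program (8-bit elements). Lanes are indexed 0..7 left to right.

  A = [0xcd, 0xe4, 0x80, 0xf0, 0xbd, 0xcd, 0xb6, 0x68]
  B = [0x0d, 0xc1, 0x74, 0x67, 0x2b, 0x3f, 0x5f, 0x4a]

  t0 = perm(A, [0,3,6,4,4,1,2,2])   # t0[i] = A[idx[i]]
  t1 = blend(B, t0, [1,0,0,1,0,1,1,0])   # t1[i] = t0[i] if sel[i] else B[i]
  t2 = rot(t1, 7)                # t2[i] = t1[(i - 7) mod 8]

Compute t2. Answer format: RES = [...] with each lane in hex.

→ t0 |cd|f0|b6|bd|bd|e4|80|80|
→ t1 |cd|c1|74|bd|2b|e4|80|4a|
→ t2 |c1|74|bd|2b|e4|80|4a|cd|

RES = [0xc1, 0x74, 0xbd, 0x2b, 0xe4, 0x80, 0x4a, 0xcd]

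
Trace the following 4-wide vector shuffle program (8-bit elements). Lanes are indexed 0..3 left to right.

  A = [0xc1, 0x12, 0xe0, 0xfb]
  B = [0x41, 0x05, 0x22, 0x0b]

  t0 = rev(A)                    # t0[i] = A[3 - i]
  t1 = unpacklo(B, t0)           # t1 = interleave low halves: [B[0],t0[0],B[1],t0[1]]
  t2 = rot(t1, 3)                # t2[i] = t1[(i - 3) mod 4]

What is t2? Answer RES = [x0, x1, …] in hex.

RES = [0xfb, 0x05, 0xe0, 0x41]

→ t0 |fb|e0|12|c1|
→ t1 |41|fb|05|e0|
→ t2 |fb|05|e0|41|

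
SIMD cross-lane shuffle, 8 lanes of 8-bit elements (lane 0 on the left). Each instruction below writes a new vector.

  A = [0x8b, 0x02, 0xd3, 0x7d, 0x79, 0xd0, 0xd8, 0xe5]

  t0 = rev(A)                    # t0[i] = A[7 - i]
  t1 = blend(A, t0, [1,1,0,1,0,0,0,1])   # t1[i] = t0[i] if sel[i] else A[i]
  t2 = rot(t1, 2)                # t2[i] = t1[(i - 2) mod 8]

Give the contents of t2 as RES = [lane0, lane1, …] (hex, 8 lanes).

RES = [ 0xd8  0x8b  0xe5  0xd8  0xd3  0x79  0x79  0xd0 ]

t0 = [0xe5, 0xd8, 0xd0, 0x79, 0x7d, 0xd3, 0x02, 0x8b]
t1 = [0xe5, 0xd8, 0xd3, 0x79, 0x79, 0xd0, 0xd8, 0x8b]
t2 = [0xd8, 0x8b, 0xe5, 0xd8, 0xd3, 0x79, 0x79, 0xd0]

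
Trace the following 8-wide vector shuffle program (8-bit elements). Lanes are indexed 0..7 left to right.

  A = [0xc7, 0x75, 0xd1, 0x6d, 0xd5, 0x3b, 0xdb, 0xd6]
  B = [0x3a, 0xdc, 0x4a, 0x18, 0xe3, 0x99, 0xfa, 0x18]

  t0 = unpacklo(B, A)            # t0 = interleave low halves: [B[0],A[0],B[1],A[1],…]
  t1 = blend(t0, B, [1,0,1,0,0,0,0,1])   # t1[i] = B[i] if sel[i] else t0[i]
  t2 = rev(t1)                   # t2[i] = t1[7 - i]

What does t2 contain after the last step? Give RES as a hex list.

t0 = [0x3a, 0xc7, 0xdc, 0x75, 0x4a, 0xd1, 0x18, 0x6d]
t1 = [0x3a, 0xc7, 0x4a, 0x75, 0x4a, 0xd1, 0x18, 0x18]
t2 = [0x18, 0x18, 0xd1, 0x4a, 0x75, 0x4a, 0xc7, 0x3a]

RES = [ 0x18  0x18  0xd1  0x4a  0x75  0x4a  0xc7  0x3a ]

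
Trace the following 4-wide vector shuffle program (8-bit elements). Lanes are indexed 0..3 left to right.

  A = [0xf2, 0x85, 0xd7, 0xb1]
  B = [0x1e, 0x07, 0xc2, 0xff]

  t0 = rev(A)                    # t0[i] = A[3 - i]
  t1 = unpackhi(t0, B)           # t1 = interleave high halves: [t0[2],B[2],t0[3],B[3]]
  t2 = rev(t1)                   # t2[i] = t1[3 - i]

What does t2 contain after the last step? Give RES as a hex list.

RES = [ 0xff  0xf2  0xc2  0x85 ]

  t0: b1 d7 85 f2
  t1: 85 c2 f2 ff
  t2: ff f2 c2 85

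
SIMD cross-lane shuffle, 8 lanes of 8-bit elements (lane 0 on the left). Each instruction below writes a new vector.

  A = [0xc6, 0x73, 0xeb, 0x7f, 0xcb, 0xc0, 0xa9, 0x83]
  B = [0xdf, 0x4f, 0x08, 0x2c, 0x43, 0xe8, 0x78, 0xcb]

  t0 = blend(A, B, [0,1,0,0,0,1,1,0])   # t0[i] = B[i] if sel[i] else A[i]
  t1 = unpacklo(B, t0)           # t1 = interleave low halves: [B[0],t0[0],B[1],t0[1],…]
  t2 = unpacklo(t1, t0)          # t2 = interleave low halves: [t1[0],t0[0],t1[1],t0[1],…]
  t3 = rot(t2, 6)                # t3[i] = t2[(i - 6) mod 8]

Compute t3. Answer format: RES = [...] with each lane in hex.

RES = [0xc6, 0x4f, 0x4f, 0xeb, 0x4f, 0x7f, 0xdf, 0xc6]

  t0: c6 4f eb 7f cb e8 78 83
  t1: df c6 4f 4f 08 eb 2c 7f
  t2: df c6 c6 4f 4f eb 4f 7f
  t3: c6 4f 4f eb 4f 7f df c6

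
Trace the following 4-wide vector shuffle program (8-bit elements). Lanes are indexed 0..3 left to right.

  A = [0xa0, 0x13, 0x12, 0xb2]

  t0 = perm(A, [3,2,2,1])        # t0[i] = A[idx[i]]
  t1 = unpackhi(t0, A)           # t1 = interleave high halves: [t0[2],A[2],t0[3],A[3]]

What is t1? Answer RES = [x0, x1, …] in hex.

→ t0 |b2|12|12|13|
→ t1 |12|12|13|b2|

RES = [ 0x12  0x12  0x13  0xb2 ]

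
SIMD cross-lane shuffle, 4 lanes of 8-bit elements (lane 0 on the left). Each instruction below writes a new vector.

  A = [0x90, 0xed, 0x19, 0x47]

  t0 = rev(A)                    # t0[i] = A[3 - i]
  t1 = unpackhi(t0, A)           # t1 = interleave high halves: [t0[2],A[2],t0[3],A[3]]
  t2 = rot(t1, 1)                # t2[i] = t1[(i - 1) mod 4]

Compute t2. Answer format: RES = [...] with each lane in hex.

t0 = [0x47, 0x19, 0xed, 0x90]
t1 = [0xed, 0x19, 0x90, 0x47]
t2 = [0x47, 0xed, 0x19, 0x90]

RES = [ 0x47  0xed  0x19  0x90 ]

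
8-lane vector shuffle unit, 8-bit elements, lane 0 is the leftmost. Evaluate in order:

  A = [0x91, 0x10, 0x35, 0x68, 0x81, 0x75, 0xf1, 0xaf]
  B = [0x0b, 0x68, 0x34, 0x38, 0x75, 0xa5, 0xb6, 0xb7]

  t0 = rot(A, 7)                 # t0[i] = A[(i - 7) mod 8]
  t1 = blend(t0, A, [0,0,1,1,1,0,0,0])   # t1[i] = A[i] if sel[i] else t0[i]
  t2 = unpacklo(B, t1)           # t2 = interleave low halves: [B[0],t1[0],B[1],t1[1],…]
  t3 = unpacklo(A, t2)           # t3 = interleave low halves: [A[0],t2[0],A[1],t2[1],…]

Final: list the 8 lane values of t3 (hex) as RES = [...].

RES = [ 0x91  0x0b  0x10  0x10  0x35  0x68  0x68  0x35 ]

→ t0 |10|35|68|81|75|f1|af|91|
→ t1 |10|35|35|68|81|f1|af|91|
→ t2 |0b|10|68|35|34|35|38|68|
→ t3 |91|0b|10|10|35|68|68|35|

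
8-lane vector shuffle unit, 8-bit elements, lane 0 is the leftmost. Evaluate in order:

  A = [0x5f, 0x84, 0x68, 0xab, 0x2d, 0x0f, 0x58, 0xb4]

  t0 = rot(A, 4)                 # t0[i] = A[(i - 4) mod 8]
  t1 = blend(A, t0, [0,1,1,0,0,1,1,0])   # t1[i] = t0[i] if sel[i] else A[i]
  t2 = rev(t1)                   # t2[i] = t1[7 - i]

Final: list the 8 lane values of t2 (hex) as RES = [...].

RES = [0xb4, 0x68, 0x84, 0x2d, 0xab, 0x58, 0x0f, 0x5f]

→ t0 |2d|0f|58|b4|5f|84|68|ab|
→ t1 |5f|0f|58|ab|2d|84|68|b4|
→ t2 |b4|68|84|2d|ab|58|0f|5f|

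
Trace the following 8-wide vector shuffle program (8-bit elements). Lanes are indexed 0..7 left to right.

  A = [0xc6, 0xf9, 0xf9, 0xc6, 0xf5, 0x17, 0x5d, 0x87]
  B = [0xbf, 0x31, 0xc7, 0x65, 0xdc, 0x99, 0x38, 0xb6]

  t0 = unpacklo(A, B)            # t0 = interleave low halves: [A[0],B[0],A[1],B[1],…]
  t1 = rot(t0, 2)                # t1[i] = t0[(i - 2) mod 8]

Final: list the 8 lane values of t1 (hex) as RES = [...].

  t0: c6 bf f9 31 f9 c7 c6 65
  t1: c6 65 c6 bf f9 31 f9 c7

RES = [ 0xc6  0x65  0xc6  0xbf  0xf9  0x31  0xf9  0xc7 ]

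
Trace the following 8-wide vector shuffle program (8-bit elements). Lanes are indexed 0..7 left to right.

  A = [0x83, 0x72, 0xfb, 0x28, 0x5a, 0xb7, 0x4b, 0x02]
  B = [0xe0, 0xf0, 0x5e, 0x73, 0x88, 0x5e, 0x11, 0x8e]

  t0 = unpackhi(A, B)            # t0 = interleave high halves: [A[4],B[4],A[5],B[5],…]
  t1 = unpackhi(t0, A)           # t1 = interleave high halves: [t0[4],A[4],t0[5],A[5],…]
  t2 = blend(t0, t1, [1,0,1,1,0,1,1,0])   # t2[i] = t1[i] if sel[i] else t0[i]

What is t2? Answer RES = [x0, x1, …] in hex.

t0 = [0x5a, 0x88, 0xb7, 0x5e, 0x4b, 0x11, 0x02, 0x8e]
t1 = [0x4b, 0x5a, 0x11, 0xb7, 0x02, 0x4b, 0x8e, 0x02]
t2 = [0x4b, 0x88, 0x11, 0xb7, 0x4b, 0x4b, 0x8e, 0x8e]

RES = [ 0x4b  0x88  0x11  0xb7  0x4b  0x4b  0x8e  0x8e ]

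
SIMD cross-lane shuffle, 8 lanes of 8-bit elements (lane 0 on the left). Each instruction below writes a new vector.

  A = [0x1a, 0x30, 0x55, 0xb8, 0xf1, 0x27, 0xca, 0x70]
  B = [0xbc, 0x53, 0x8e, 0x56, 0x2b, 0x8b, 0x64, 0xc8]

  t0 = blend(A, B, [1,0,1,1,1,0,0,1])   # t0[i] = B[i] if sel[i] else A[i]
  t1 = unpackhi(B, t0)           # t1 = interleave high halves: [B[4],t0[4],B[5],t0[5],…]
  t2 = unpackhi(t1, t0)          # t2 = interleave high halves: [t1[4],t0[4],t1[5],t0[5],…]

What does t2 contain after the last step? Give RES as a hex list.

→ t0 |bc|30|8e|56|2b|27|ca|c8|
→ t1 |2b|2b|8b|27|64|ca|c8|c8|
→ t2 |64|2b|ca|27|c8|ca|c8|c8|

RES = [0x64, 0x2b, 0xca, 0x27, 0xc8, 0xca, 0xc8, 0xc8]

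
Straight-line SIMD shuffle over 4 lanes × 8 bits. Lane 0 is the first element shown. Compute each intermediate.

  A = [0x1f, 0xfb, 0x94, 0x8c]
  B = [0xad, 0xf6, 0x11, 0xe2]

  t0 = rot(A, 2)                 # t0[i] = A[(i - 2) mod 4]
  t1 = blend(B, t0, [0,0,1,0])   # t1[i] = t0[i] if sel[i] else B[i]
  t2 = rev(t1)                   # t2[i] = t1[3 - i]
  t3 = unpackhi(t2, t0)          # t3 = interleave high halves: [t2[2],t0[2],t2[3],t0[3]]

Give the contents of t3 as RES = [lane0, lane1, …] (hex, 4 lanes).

RES = [0xf6, 0x1f, 0xad, 0xfb]

t0 = [0x94, 0x8c, 0x1f, 0xfb]
t1 = [0xad, 0xf6, 0x1f, 0xe2]
t2 = [0xe2, 0x1f, 0xf6, 0xad]
t3 = [0xf6, 0x1f, 0xad, 0xfb]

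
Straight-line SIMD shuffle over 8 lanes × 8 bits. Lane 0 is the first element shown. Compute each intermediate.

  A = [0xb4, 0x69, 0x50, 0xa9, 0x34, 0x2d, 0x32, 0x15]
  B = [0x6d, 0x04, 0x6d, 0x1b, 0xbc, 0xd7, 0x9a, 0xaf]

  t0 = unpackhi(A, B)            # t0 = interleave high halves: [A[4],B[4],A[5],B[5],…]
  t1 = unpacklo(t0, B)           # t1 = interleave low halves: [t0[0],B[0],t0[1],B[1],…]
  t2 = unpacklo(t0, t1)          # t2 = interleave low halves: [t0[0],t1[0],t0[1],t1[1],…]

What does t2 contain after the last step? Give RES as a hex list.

RES = [ 0x34  0x34  0xbc  0x6d  0x2d  0xbc  0xd7  0x04 ]

→ t0 |34|bc|2d|d7|32|9a|15|af|
→ t1 |34|6d|bc|04|2d|6d|d7|1b|
→ t2 |34|34|bc|6d|2d|bc|d7|04|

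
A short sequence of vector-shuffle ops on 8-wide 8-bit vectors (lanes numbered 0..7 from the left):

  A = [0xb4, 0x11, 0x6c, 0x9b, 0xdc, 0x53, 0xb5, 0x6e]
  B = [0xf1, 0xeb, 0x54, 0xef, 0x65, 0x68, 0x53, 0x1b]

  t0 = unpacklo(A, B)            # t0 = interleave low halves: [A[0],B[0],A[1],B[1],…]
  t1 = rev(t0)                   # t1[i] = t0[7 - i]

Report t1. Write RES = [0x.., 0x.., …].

RES = [0xef, 0x9b, 0x54, 0x6c, 0xeb, 0x11, 0xf1, 0xb4]

→ t0 |b4|f1|11|eb|6c|54|9b|ef|
→ t1 |ef|9b|54|6c|eb|11|f1|b4|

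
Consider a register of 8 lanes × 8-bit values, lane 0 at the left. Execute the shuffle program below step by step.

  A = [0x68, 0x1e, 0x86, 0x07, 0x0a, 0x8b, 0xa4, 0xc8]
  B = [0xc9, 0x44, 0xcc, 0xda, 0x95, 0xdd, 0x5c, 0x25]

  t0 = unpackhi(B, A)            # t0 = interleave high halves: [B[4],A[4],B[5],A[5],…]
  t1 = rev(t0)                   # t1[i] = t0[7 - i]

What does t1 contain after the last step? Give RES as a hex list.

→ t0 |95|0a|dd|8b|5c|a4|25|c8|
→ t1 |c8|25|a4|5c|8b|dd|0a|95|

RES = [ 0xc8  0x25  0xa4  0x5c  0x8b  0xdd  0x0a  0x95 ]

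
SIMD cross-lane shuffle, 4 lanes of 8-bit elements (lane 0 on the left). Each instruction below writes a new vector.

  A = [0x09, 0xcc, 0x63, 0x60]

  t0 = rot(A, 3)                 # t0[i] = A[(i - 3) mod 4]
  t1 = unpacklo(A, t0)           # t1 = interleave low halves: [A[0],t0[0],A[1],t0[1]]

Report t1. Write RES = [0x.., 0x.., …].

RES = [0x09, 0xcc, 0xcc, 0x63]

  t0: cc 63 60 09
  t1: 09 cc cc 63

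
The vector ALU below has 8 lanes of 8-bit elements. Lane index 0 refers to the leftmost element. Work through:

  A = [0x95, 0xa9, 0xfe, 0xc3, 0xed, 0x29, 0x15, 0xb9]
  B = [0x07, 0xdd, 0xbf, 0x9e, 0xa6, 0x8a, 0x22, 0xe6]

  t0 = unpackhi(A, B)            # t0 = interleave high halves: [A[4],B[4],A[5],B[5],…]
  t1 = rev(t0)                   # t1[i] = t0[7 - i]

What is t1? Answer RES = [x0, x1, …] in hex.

RES = [0xe6, 0xb9, 0x22, 0x15, 0x8a, 0x29, 0xa6, 0xed]

  t0: ed a6 29 8a 15 22 b9 e6
  t1: e6 b9 22 15 8a 29 a6 ed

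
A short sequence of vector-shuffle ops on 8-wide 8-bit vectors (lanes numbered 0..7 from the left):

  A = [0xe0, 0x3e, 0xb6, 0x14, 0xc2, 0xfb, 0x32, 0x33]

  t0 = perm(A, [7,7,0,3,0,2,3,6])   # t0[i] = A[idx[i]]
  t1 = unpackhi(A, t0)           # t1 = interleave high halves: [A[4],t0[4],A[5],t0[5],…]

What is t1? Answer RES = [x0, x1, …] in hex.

RES = [0xc2, 0xe0, 0xfb, 0xb6, 0x32, 0x14, 0x33, 0x32]

t0 = [0x33, 0x33, 0xe0, 0x14, 0xe0, 0xb6, 0x14, 0x32]
t1 = [0xc2, 0xe0, 0xfb, 0xb6, 0x32, 0x14, 0x33, 0x32]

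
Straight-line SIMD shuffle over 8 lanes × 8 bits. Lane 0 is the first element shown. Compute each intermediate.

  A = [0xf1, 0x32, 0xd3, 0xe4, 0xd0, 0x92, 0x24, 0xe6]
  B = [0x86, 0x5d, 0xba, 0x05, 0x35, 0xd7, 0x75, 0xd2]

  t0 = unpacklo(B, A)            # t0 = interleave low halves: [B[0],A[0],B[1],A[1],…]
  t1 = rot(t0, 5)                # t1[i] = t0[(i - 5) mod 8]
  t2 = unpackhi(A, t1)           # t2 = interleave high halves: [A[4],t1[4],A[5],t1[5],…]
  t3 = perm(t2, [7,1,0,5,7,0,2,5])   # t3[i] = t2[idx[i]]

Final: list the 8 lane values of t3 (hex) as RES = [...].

t0 = [0x86, 0xf1, 0x5d, 0x32, 0xba, 0xd3, 0x05, 0xe4]
t1 = [0x32, 0xba, 0xd3, 0x05, 0xe4, 0x86, 0xf1, 0x5d]
t2 = [0xd0, 0xe4, 0x92, 0x86, 0x24, 0xf1, 0xe6, 0x5d]
t3 = [0x5d, 0xe4, 0xd0, 0xf1, 0x5d, 0xd0, 0x92, 0xf1]

RES = [0x5d, 0xe4, 0xd0, 0xf1, 0x5d, 0xd0, 0x92, 0xf1]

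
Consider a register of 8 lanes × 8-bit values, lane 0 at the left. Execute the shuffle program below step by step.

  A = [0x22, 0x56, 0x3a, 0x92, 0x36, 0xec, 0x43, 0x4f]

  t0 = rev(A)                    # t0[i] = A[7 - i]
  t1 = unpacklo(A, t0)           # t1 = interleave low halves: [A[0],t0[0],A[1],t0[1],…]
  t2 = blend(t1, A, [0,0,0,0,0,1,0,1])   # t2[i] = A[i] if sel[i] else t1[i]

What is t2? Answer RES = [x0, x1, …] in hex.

RES = [0x22, 0x4f, 0x56, 0x43, 0x3a, 0xec, 0x92, 0x4f]

  t0: 4f 43 ec 36 92 3a 56 22
  t1: 22 4f 56 43 3a ec 92 36
  t2: 22 4f 56 43 3a ec 92 4f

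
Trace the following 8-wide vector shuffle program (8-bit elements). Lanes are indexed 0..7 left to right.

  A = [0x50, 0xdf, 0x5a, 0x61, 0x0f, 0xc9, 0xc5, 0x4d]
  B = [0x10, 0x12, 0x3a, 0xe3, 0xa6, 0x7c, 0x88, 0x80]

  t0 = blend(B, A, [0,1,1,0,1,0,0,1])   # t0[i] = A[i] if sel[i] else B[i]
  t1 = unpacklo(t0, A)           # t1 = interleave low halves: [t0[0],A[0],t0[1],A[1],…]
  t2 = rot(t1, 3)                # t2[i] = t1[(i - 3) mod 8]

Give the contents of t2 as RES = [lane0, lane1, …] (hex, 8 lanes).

  t0: 10 df 5a e3 0f 7c 88 4d
  t1: 10 50 df df 5a 5a e3 61
  t2: 5a e3 61 10 50 df df 5a

RES = [ 0x5a  0xe3  0x61  0x10  0x50  0xdf  0xdf  0x5a ]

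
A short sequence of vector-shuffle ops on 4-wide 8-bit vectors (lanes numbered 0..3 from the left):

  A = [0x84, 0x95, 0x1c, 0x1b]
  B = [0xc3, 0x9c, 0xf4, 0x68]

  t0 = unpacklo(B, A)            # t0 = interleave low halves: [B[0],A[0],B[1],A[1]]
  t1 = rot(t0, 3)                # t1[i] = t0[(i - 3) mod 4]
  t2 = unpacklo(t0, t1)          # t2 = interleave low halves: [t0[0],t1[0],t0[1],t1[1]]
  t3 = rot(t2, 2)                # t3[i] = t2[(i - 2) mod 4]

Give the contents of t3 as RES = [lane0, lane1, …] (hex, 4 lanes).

RES = [ 0x84  0x9c  0xc3  0x84 ]

  t0: c3 84 9c 95
  t1: 84 9c 95 c3
  t2: c3 84 84 9c
  t3: 84 9c c3 84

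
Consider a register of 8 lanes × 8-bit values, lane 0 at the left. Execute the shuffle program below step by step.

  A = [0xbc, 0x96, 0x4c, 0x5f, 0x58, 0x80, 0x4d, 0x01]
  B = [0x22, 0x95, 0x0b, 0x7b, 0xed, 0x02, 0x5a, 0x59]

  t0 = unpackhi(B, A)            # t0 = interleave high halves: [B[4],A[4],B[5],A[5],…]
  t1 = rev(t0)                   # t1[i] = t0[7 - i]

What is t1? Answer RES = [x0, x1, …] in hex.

t0 = [0xed, 0x58, 0x02, 0x80, 0x5a, 0x4d, 0x59, 0x01]
t1 = [0x01, 0x59, 0x4d, 0x5a, 0x80, 0x02, 0x58, 0xed]

RES = [ 0x01  0x59  0x4d  0x5a  0x80  0x02  0x58  0xed ]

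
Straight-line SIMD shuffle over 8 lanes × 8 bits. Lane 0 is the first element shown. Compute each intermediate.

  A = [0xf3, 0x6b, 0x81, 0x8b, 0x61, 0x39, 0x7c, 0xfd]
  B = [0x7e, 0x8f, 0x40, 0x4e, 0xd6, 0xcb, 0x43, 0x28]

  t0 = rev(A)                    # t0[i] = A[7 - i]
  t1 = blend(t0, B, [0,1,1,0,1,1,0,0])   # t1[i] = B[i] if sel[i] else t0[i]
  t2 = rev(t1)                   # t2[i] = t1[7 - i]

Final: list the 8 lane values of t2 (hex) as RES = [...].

RES = [0xf3, 0x6b, 0xcb, 0xd6, 0x61, 0x40, 0x8f, 0xfd]

t0 = [0xfd, 0x7c, 0x39, 0x61, 0x8b, 0x81, 0x6b, 0xf3]
t1 = [0xfd, 0x8f, 0x40, 0x61, 0xd6, 0xcb, 0x6b, 0xf3]
t2 = [0xf3, 0x6b, 0xcb, 0xd6, 0x61, 0x40, 0x8f, 0xfd]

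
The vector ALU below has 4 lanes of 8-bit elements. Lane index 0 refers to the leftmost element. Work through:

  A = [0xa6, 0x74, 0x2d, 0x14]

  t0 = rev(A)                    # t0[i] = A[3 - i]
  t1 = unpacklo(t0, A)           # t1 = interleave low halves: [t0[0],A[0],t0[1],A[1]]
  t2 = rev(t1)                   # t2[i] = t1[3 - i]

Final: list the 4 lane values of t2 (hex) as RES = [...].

RES = [0x74, 0x2d, 0xa6, 0x14]

  t0: 14 2d 74 a6
  t1: 14 a6 2d 74
  t2: 74 2d a6 14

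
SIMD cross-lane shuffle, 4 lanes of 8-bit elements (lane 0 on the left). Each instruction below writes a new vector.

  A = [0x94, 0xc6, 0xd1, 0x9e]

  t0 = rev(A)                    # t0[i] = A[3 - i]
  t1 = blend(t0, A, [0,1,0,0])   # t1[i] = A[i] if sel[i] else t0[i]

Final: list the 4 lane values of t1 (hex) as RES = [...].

RES = [0x9e, 0xc6, 0xc6, 0x94]

→ t0 |9e|d1|c6|94|
→ t1 |9e|c6|c6|94|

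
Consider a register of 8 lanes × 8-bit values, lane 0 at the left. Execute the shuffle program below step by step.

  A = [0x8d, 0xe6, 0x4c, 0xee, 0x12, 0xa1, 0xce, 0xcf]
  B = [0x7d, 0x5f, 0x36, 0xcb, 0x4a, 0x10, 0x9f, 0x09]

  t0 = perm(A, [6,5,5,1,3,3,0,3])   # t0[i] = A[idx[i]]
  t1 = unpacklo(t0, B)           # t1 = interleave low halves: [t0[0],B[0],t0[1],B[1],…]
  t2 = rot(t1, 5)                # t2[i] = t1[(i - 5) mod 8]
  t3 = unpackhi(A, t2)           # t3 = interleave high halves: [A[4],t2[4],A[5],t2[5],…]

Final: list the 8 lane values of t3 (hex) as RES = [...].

→ t0 |ce|a1|a1|e6|ee|ee|8d|ee|
→ t1 |ce|7d|a1|5f|a1|36|e6|cb|
→ t2 |5f|a1|36|e6|cb|ce|7d|a1|
→ t3 |12|cb|a1|ce|ce|7d|cf|a1|

RES = [0x12, 0xcb, 0xa1, 0xce, 0xce, 0x7d, 0xcf, 0xa1]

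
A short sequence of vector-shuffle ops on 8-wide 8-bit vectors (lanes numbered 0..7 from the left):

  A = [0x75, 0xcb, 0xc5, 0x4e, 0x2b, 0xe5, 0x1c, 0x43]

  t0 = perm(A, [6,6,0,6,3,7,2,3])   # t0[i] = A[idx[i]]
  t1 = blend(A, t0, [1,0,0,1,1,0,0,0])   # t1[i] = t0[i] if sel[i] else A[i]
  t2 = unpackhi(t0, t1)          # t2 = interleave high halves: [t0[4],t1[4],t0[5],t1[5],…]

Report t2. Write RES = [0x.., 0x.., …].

RES = [ 0x4e  0x4e  0x43  0xe5  0xc5  0x1c  0x4e  0x43 ]

→ t0 |1c|1c|75|1c|4e|43|c5|4e|
→ t1 |1c|cb|c5|1c|4e|e5|1c|43|
→ t2 |4e|4e|43|e5|c5|1c|4e|43|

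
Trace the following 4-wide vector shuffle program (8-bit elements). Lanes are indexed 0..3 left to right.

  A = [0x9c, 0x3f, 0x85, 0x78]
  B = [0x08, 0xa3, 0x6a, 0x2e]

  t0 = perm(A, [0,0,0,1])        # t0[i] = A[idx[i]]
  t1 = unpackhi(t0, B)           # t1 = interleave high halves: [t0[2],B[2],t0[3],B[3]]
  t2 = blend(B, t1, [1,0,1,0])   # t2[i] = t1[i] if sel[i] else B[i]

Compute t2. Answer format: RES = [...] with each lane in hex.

RES = [0x9c, 0xa3, 0x3f, 0x2e]

  t0: 9c 9c 9c 3f
  t1: 9c 6a 3f 2e
  t2: 9c a3 3f 2e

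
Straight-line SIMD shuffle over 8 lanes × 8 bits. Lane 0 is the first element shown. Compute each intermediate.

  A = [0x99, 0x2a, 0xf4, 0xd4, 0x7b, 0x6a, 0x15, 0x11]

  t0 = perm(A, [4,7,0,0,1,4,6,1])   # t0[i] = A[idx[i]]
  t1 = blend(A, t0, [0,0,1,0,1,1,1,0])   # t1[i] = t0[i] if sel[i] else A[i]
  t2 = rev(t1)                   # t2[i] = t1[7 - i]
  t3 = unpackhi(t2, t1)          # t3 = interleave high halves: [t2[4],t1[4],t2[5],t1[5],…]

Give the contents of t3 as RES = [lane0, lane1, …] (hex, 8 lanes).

RES = [0xd4, 0x2a, 0x99, 0x7b, 0x2a, 0x15, 0x99, 0x11]

  t0: 7b 11 99 99 2a 7b 15 2a
  t1: 99 2a 99 d4 2a 7b 15 11
  t2: 11 15 7b 2a d4 99 2a 99
  t3: d4 2a 99 7b 2a 15 99 11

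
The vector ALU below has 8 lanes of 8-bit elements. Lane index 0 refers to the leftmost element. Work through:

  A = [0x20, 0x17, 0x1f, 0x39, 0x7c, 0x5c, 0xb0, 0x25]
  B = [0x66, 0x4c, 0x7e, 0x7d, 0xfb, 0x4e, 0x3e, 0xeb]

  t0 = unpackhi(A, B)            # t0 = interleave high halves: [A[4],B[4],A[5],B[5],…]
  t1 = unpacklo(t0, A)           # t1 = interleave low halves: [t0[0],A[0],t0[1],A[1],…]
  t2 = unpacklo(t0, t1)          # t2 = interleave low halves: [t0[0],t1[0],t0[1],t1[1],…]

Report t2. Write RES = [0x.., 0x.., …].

t0 = [0x7c, 0xfb, 0x5c, 0x4e, 0xb0, 0x3e, 0x25, 0xeb]
t1 = [0x7c, 0x20, 0xfb, 0x17, 0x5c, 0x1f, 0x4e, 0x39]
t2 = [0x7c, 0x7c, 0xfb, 0x20, 0x5c, 0xfb, 0x4e, 0x17]

RES = [ 0x7c  0x7c  0xfb  0x20  0x5c  0xfb  0x4e  0x17 ]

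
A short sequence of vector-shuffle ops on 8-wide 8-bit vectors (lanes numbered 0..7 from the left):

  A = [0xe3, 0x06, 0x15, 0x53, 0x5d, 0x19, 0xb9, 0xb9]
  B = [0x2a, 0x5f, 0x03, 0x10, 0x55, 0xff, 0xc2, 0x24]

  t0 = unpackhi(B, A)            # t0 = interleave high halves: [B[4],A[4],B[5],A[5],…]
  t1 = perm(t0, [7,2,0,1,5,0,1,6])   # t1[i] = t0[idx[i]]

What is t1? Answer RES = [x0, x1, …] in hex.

RES = [ 0xb9  0xff  0x55  0x5d  0xb9  0x55  0x5d  0x24 ]

t0 = [0x55, 0x5d, 0xff, 0x19, 0xc2, 0xb9, 0x24, 0xb9]
t1 = [0xb9, 0xff, 0x55, 0x5d, 0xb9, 0x55, 0x5d, 0x24]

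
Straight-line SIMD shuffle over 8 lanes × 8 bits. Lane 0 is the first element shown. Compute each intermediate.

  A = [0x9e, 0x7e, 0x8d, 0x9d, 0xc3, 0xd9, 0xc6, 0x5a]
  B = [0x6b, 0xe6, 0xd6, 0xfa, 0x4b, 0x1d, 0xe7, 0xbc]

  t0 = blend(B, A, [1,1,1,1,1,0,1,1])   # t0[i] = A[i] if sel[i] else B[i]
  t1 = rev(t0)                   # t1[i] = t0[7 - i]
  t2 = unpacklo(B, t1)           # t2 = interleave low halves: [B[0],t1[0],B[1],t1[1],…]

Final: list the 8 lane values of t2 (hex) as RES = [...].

t0 = [0x9e, 0x7e, 0x8d, 0x9d, 0xc3, 0x1d, 0xc6, 0x5a]
t1 = [0x5a, 0xc6, 0x1d, 0xc3, 0x9d, 0x8d, 0x7e, 0x9e]
t2 = [0x6b, 0x5a, 0xe6, 0xc6, 0xd6, 0x1d, 0xfa, 0xc3]

RES = [0x6b, 0x5a, 0xe6, 0xc6, 0xd6, 0x1d, 0xfa, 0xc3]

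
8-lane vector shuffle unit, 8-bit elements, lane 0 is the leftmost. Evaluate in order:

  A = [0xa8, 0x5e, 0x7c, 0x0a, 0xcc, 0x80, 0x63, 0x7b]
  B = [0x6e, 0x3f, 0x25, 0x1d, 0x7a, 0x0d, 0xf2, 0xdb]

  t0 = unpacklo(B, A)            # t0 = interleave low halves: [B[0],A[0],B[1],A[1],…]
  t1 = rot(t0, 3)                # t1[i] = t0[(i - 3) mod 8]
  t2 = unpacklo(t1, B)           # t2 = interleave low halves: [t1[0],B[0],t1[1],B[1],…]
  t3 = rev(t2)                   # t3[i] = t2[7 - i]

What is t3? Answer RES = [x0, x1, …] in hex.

  t0: 6e a8 3f 5e 25 7c 1d 0a
  t1: 7c 1d 0a 6e a8 3f 5e 25
  t2: 7c 6e 1d 3f 0a 25 6e 1d
  t3: 1d 6e 25 0a 3f 1d 6e 7c

RES = [ 0x1d  0x6e  0x25  0x0a  0x3f  0x1d  0x6e  0x7c ]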